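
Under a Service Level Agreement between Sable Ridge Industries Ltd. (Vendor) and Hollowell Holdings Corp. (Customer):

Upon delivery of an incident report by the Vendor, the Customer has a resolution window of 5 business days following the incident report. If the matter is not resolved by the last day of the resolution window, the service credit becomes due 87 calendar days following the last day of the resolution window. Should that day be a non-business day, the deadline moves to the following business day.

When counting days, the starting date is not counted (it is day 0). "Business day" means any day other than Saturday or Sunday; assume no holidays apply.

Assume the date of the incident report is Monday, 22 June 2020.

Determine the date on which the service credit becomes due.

The last day of the resolution window: counting 5 business days from Monday, 22 June 2020 (Jun 23, Jun 24, Jun 25, Jun 26, Jun 29, skipping weekends) reaches Monday, 29 June 2020.
The date on which the service credit becomes due: 29 June 2020 + 87 days = 24 September 2020. 24 September 2020 is a Thursday, so no roll-forward applies.

24 September 2020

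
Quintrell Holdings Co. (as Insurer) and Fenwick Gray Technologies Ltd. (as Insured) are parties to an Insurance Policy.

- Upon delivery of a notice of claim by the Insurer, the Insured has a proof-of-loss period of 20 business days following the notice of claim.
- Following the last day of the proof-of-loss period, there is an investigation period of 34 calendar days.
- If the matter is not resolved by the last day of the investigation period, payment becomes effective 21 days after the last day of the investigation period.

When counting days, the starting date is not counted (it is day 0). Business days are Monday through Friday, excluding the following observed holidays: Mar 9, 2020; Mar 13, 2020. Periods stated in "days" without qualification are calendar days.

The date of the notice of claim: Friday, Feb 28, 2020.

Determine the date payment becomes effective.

May 25, 2020

The last day of the proof-of-loss period: counting 20 business days from Friday, Feb 28, 2020 (Mar 2, Mar 3, Mar 4, Mar 5, …, Mar 27, Mar 30, Mar 31, skipping weekends and the listed holidays on Mar 9, Mar 13) reaches Tuesday, Mar 31, 2020.
The last day of the investigation period: Mar 31, 2020 + 34 days = May 4, 2020.
The date payment becomes effective: May 4, 2020 + 21 days = May 25, 2020.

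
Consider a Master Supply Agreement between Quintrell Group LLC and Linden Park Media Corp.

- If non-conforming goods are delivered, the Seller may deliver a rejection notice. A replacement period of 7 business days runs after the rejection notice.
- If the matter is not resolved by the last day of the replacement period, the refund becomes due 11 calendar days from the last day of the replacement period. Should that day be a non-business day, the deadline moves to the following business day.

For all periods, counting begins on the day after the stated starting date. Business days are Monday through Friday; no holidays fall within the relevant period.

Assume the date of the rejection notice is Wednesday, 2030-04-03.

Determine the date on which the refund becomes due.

The last day of the replacement period: 7 business days after Wednesday, 2030-04-03, skipping weekends — Apr 4, Apr 5, Apr 8, Apr 9, Apr 10, Apr 11, Apr 12 — lands on Friday, 2030-04-12.
The date on which the refund becomes due: 11 calendar days after 2030-04-12 is 2030-04-23. 2030-04-23 is a Tuesday, so no roll-forward applies.

2030-04-23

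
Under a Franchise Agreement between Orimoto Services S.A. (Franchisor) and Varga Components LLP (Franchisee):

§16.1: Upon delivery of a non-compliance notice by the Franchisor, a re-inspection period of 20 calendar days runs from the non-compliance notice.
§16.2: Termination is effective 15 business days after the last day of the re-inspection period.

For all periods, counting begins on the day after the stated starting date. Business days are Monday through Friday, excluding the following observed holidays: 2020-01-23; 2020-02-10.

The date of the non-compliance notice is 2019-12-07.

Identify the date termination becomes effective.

2020-01-17

The last day of the re-inspection period: 2019-12-07 + 20 days = 2019-12-27.
The date termination becomes effective: counting 15 business days from Friday, 2019-12-27 (Dec 30, Dec 31, Jan 1, Jan 2, …, Jan 15, Jan 16, Jan 17, skipping weekends) reaches Friday, 2020-01-17.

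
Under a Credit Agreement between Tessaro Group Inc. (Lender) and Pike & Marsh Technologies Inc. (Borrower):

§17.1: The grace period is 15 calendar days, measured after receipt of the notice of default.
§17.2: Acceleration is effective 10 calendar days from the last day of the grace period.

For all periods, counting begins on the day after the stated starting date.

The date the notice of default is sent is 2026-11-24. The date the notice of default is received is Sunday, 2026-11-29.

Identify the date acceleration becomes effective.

2026-12-24

Adding 15 calendar days to 2026-11-29 gives 2026-12-14, which is the last day of the grace period.
Adding 10 calendar days to 2026-12-14 gives 2026-12-24, which is the date acceleration becomes effective.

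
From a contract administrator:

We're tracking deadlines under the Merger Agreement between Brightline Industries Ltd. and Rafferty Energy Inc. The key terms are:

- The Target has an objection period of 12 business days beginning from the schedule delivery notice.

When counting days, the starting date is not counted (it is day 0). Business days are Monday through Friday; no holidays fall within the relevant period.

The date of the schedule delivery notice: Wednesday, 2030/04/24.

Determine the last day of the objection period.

2030/05/10

The last day of the objection period: 12 business days after Wednesday, 2030/04/24, skipping weekends — Apr 25, Apr 26, Apr 29, Apr 30, …, May 8, May 9, May 10 — lands on Friday, 2030/05/10.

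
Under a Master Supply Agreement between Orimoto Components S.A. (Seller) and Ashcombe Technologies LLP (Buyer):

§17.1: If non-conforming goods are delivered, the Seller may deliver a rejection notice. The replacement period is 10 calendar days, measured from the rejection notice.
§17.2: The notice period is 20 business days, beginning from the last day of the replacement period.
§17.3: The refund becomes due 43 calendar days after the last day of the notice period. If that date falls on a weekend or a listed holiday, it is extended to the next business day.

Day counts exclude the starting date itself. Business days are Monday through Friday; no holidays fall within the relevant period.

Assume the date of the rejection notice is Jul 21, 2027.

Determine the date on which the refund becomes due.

Oct 11, 2027

The last day of the replacement period: Jul 21, 2027 + 10 days = Jul 31, 2027.
From Saturday, Jul 31, 2027, 20 business days (Aug 2, Aug 3, Aug 4, Aug 5, …, Aug 25, Aug 26, Aug 27, skipping weekends) brings us to Friday, Aug 27, 2027, which is the last day of the notice period.
The date on which the refund becomes due: 43 calendar days after Aug 27, 2027 is Oct 9, 2027. That falls on a Saturday, so it rolls to the next business day, Monday, Oct 11, 2027.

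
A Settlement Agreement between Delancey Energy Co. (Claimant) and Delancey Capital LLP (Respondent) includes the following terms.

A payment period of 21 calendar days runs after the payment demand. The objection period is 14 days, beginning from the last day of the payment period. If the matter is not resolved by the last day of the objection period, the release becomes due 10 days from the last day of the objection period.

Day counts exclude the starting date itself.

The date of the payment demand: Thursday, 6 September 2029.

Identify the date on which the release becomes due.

Adding 21 calendar days to 6 September 2029 gives 27 September 2029, which is the last day of the payment period.
The last day of the objection period: 14 calendar days after 27 September 2029 is 11 October 2029.
The date on which the release becomes due: 11 October 2029 + 10 days = 21 October 2029.

21 October 2029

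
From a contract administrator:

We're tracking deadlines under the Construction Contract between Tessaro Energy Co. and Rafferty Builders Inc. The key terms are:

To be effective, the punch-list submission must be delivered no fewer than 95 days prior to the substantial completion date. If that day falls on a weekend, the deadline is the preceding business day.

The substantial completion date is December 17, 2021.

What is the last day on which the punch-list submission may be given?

Counting back 95 calendar days from December 17, 2021 gives September 13, 2021. That is a Monday, so no adjustment is needed.

September 13, 2021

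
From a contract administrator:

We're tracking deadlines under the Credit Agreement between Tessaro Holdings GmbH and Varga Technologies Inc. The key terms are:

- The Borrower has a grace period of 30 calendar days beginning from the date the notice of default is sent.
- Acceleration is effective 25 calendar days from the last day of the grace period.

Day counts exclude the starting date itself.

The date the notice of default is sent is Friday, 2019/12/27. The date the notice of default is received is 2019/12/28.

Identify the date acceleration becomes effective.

2020/02/20

The last day of the grace period: 30 calendar days after 2019/12/27 is 2020/01/26.
The date acceleration becomes effective: 2020/01/26 + 25 days = 2020/02/20.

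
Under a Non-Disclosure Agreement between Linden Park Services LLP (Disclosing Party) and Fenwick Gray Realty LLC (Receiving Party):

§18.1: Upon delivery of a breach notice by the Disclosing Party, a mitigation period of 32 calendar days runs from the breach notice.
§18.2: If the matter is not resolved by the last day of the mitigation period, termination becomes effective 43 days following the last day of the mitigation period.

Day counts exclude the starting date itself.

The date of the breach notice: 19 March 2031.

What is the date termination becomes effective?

2 June 2031

The last day of the mitigation period: 32 calendar days after 19 March 2031 is 20 April 2031.
The date termination becomes effective: 20 April 2031 + 43 days = 2 June 2031.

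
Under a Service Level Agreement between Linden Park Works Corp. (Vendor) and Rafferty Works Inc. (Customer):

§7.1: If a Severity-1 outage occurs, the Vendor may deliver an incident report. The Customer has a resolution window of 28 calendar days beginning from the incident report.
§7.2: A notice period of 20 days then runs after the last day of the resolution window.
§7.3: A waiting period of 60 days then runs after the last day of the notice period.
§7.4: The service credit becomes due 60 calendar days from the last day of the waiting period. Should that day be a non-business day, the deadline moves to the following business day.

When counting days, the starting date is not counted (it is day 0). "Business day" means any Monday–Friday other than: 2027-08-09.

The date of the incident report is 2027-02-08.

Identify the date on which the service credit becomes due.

The last day of the resolution window: 28 calendar days after 2027-02-08 is 2027-03-08.
The last day of the notice period: 2027-03-08 + 20 days = 2027-03-28.
The last day of the waiting period: 2027-03-28 + 60 days = 2027-05-27.
The date on which the service credit becomes due: 2027-05-27 + 60 days = 2027-07-26. 2027-07-26 is a Monday and is not a listed holiday, so no roll-forward applies.

2027-07-26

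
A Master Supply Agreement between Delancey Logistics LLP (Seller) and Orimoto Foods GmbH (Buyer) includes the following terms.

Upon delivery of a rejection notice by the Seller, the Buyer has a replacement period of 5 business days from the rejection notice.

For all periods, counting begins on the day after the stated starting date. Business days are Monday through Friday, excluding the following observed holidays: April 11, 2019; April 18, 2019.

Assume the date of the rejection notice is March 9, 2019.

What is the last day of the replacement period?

The last day of the replacement period: 5 business days after Saturday, March 9, 2019, skipping weekends — Mar 11, Mar 12, Mar 13, Mar 14, Mar 15 — lands on Friday, March 15, 2019.

March 15, 2019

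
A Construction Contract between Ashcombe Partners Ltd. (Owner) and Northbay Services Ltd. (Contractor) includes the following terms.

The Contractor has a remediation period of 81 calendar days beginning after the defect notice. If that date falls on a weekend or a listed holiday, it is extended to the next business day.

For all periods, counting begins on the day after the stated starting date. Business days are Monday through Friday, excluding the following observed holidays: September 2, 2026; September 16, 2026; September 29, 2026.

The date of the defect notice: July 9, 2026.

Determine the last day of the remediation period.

Adding 81 calendar days to July 9, 2026 gives September 28, 2026, which is the last day of the remediation period. September 28, 2026 is a Monday and is not a listed holiday, so no roll-forward applies.

September 28, 2026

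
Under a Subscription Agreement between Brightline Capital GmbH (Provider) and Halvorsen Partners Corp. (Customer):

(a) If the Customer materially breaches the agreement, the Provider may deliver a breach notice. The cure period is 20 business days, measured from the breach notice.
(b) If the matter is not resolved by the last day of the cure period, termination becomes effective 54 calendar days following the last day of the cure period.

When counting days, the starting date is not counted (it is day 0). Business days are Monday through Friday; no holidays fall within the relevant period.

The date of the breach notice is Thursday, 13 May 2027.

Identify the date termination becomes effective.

The last day of the cure period: 20 business days after Thursday, 13 May 2027, skipping weekends — May 14, May 17, May 18, May 19, …, Jun 8, Jun 9, Jun 10 — lands on Thursday, 10 June 2027.
Adding 54 calendar days to 10 June 2027 gives 3 August 2027, which is the date termination becomes effective.

3 August 2027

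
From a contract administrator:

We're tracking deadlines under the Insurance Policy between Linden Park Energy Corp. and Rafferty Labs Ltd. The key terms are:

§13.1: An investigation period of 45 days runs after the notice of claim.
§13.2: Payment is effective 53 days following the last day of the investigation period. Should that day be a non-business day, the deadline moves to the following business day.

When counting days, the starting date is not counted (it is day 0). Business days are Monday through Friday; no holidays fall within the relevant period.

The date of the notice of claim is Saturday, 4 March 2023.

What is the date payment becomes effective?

The last day of the investigation period: 4 March 2023 + 45 days = 18 April 2023.
The date payment becomes effective: 53 calendar days after 18 April 2023 is 10 June 2023. That falls on a Saturday, so it rolls to the next business day, Monday, 12 June 2023.

12 June 2023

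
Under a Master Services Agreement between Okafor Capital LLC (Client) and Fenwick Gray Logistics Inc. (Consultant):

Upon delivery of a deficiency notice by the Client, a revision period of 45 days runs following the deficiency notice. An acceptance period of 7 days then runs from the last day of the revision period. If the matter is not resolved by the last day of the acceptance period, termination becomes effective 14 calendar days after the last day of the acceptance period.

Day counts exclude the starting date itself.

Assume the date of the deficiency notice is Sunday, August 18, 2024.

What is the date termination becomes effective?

Adding 45 calendar days to August 18, 2024 gives October 2, 2024, which is the last day of the revision period.
The last day of the acceptance period: 7 calendar days after October 2, 2024 is October 9, 2024.
Adding 14 calendar days to October 9, 2024 gives October 23, 2024, which is the date termination becomes effective.

October 23, 2024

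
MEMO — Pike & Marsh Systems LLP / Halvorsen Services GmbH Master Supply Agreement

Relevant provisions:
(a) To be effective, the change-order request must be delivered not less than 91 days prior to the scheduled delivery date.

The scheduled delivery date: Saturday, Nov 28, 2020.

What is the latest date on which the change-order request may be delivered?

Aug 29, 2020

Counting back 91 calendar days from Nov 28, 2020 gives Aug 29, 2020.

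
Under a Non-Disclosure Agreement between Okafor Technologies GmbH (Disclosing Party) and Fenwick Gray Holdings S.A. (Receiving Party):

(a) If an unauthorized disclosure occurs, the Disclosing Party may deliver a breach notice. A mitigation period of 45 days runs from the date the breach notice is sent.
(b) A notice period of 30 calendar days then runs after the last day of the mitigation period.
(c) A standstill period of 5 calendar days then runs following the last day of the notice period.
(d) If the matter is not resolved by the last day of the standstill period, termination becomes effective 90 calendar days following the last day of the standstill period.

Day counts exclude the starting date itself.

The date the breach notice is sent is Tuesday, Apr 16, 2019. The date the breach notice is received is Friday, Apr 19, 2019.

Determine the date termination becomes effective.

Oct 3, 2019

The last day of the mitigation period: Apr 16, 2019 + 45 days = May 31, 2019.
Adding 30 calendar days to May 31, 2019 gives Jun 30, 2019, which is the last day of the notice period.
Adding 5 calendar days to Jun 30, 2019 gives Jul 5, 2019, which is the last day of the standstill period.
The date termination becomes effective: Jul 5, 2019 + 90 days = Oct 3, 2019.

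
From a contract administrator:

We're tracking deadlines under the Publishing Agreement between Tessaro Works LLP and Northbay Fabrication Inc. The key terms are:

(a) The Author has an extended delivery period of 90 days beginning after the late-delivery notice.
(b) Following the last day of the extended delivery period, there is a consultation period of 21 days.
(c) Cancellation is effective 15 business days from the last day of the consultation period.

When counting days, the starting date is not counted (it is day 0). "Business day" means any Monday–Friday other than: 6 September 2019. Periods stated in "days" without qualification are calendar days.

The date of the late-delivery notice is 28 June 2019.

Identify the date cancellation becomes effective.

Adding 90 calendar days to 28 June 2019 gives 26 September 2019, which is the last day of the extended delivery period.
Adding 21 calendar days to 26 September 2019 gives 17 October 2019, which is the last day of the consultation period.
From Thursday, 17 October 2019, 15 business days (Oct 18, Oct 21, Oct 22, Oct 23, …, Nov 5, Nov 6, Nov 7, skipping weekends) brings us to Thursday, 7 November 2019, which is the date cancellation becomes effective.

7 November 2019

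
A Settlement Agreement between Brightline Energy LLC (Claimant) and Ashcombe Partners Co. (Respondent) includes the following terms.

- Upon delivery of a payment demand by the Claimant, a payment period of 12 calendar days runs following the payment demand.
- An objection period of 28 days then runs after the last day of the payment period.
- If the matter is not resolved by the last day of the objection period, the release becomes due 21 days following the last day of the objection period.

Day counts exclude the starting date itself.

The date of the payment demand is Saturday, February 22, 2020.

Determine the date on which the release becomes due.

Adding 12 calendar days to February 22, 2020 gives March 5, 2020, which is the last day of the payment period.
The last day of the objection period: March 5, 2020 + 28 days = April 2, 2020.
Adding 21 calendar days to April 2, 2020 gives April 23, 2020, which is the date on which the release becomes due.

April 23, 2020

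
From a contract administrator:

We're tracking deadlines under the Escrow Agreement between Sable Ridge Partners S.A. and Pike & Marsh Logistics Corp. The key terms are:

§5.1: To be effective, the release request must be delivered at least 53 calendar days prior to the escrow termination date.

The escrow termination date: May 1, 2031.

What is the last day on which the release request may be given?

Mar 9, 2031

May 1, 2031 minus 53 days is Mar 9, 2031.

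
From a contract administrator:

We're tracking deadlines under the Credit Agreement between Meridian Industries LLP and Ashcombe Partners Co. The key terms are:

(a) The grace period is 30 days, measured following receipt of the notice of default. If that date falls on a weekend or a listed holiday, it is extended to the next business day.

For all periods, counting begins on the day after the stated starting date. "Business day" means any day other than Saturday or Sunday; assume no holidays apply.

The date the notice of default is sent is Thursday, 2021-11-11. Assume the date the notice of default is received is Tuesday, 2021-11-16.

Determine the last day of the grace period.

2021-12-16

The last day of the grace period: 30 calendar days after 2021-11-16 is 2021-12-16. 2021-12-16 is a Thursday, so no roll-forward applies.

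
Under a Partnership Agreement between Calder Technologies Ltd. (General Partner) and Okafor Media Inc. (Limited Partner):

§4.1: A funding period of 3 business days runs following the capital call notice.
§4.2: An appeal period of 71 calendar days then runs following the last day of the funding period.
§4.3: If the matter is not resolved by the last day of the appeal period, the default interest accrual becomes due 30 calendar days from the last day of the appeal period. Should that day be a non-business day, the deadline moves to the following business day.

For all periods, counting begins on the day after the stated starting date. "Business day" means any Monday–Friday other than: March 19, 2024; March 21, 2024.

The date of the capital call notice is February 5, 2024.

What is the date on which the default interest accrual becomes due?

May 20, 2024

From Monday, February 5, 2024, 3 business days (Feb 6, Feb 7, Feb 8, skipping weekends) brings us to Thursday, February 8, 2024, which is the last day of the funding period.
The last day of the appeal period: 71 calendar days after February 8, 2024 is April 19, 2024.
The date on which the default interest accrual becomes due: April 19, 2024 + 30 days = May 19, 2024. That falls on a Sunday, so it rolls to the next business day, Monday, May 20, 2024.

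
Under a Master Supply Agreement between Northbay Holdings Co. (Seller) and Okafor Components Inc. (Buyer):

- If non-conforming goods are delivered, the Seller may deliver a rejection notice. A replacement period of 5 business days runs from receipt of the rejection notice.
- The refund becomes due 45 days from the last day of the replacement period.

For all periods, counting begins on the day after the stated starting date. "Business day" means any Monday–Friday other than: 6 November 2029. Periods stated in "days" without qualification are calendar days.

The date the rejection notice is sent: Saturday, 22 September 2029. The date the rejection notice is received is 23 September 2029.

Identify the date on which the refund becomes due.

The last day of the replacement period: 5 business days after Sunday, 23 September 2029, skipping weekends — Sep 24, Sep 25, Sep 26, Sep 27, Sep 28 — lands on Friday, 28 September 2029.
The date on which the refund becomes due: 28 September 2029 + 45 days = 12 November 2029.

12 November 2029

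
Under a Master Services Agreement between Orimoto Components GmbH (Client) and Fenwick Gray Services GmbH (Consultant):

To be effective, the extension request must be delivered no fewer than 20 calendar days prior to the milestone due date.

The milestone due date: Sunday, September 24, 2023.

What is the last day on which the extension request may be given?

September 4, 2023

September 24, 2023 minus 20 days is September 4, 2023.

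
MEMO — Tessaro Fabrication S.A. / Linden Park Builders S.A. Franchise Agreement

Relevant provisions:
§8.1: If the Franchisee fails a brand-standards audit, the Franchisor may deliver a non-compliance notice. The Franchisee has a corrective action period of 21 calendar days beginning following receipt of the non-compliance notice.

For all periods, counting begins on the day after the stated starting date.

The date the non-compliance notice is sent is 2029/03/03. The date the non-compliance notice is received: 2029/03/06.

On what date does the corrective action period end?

The last day of the corrective action period: 21 calendar days after 2029/03/06 is 2029/03/27.

2029/03/27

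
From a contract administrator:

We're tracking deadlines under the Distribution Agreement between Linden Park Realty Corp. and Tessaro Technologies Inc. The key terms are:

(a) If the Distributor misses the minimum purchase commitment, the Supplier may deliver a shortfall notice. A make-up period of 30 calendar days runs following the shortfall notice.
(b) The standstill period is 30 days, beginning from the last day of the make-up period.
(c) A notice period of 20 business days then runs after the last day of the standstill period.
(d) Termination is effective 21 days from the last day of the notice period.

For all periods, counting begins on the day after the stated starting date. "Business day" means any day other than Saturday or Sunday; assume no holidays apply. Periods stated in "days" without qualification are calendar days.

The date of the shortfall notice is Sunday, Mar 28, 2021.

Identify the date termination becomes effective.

Jul 15, 2021

Adding 30 calendar days to Mar 28, 2021 gives Apr 27, 2021, which is the last day of the make-up period.
Adding 30 calendar days to Apr 27, 2021 gives May 27, 2021, which is the last day of the standstill period.
The last day of the notice period: 20 business days after Thursday, May 27, 2021, skipping weekends — May 28, May 31, Jun 1, Jun 2, …, Jun 22, Jun 23, Jun 24 — lands on Thursday, Jun 24, 2021.
The date termination becomes effective: Jun 24, 2021 + 21 days = Jul 15, 2021.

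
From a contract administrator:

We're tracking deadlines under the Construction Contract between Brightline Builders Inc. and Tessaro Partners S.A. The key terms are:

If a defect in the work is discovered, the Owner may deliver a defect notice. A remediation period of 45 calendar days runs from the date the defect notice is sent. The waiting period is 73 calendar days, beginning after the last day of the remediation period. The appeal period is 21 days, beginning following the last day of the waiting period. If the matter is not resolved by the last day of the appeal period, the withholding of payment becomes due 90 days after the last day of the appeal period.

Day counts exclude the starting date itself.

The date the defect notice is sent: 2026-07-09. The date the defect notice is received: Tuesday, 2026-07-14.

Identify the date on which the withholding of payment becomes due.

Adding 45 calendar days to 2026-07-09 gives 2026-08-23, which is the last day of the remediation period.
The last day of the waiting period: 2026-08-23 + 73 days = 2026-11-04.
The last day of the appeal period: 21 calendar days after 2026-11-04 is 2026-11-25.
The date on which the withholding of payment becomes due: 90 calendar days after 2026-11-25 is 2027-02-23.

2027-02-23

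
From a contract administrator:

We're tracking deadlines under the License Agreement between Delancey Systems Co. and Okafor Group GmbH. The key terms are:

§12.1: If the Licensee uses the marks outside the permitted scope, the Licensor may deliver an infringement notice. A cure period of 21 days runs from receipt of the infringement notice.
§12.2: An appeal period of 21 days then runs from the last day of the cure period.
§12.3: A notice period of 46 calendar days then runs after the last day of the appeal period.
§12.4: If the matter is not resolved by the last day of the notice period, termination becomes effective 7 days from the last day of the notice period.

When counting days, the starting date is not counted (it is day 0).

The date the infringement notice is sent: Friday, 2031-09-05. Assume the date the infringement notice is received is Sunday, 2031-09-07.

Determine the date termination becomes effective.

2031-12-11

Adding 21 calendar days to 2031-09-07 gives 2031-09-28, which is the last day of the cure period.
Adding 21 calendar days to 2031-09-28 gives 2031-10-19, which is the last day of the appeal period.
Adding 46 calendar days to 2031-10-19 gives 2031-12-04, which is the last day of the notice period.
Adding 7 calendar days to 2031-12-04 gives 2031-12-11, which is the date termination becomes effective.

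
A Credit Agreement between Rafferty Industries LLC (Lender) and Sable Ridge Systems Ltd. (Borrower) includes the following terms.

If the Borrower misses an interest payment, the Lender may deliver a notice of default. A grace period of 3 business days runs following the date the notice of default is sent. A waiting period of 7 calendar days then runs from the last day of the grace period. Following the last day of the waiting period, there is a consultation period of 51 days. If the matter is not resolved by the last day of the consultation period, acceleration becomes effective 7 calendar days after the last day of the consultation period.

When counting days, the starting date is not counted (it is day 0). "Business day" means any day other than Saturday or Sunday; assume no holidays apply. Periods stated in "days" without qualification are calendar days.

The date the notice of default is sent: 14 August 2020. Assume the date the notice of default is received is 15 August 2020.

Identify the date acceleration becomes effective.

23 October 2020

The last day of the grace period: 3 business days after Friday, 14 August 2020, skipping weekends — Aug 17, Aug 18, Aug 19 — lands on Wednesday, 19 August 2020.
Adding 7 calendar days to 19 August 2020 gives 26 August 2020, which is the last day of the waiting period.
Adding 51 calendar days to 26 August 2020 gives 16 October 2020, which is the last day of the consultation period.
The date acceleration becomes effective: 7 calendar days after 16 October 2020 is 23 October 2020.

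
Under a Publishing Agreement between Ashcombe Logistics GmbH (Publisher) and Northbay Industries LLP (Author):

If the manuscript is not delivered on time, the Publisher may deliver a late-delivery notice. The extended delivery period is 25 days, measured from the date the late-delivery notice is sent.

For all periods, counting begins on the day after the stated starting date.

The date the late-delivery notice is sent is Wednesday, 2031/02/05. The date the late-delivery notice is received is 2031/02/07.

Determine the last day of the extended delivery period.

The last day of the extended delivery period: 25 calendar days after 2031/02/05 is 2031/03/02.

2031/03/02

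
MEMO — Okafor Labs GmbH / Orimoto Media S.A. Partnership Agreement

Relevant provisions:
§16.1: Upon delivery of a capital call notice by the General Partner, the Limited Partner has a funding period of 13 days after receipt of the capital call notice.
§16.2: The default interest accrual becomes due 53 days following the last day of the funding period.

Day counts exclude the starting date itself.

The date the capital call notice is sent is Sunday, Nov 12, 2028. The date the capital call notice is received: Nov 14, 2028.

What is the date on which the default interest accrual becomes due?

The last day of the funding period: Nov 14, 2028 + 13 days = Nov 27, 2028.
The date on which the default interest accrual becomes due: 53 calendar days after Nov 27, 2028 is Jan 19, 2029.

Jan 19, 2029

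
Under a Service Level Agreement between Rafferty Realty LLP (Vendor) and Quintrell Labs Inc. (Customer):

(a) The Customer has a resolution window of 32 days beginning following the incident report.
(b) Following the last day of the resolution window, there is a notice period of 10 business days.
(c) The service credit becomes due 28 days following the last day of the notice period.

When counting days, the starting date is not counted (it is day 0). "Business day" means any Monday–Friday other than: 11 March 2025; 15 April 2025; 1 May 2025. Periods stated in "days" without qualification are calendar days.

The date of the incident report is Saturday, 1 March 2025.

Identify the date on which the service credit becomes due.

15 May 2025

Adding 32 calendar days to 1 March 2025 gives 2 April 2025, which is the last day of the resolution window.
The last day of the notice period: counting 10 business days from Wednesday, 2 April 2025 (Apr 3, Apr 4, Apr 7, Apr 8, Apr 9, Apr 10, Apr 11, Apr 14, Apr 16, Apr 17, skipping weekends and the listed holiday on Apr 15) reaches Thursday, 17 April 2025.
The date on which the service credit becomes due: 28 calendar days after 17 April 2025 is 15 May 2025.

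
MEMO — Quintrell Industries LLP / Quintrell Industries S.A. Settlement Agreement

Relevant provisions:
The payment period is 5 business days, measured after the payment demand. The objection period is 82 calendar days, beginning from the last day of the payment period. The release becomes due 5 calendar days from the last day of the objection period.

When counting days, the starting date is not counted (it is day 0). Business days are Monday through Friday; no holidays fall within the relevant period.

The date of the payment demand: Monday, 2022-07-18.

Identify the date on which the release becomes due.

From Monday, 2022-07-18, 5 business days (Jul 19, Jul 20, Jul 21, Jul 22, Jul 25, skipping weekends) brings us to Monday, 2022-07-25, which is the last day of the payment period.
The last day of the objection period: 82 calendar days after 2022-07-25 is 2022-10-15.
The date on which the release becomes due: 5 calendar days after 2022-10-15 is 2022-10-20.

2022-10-20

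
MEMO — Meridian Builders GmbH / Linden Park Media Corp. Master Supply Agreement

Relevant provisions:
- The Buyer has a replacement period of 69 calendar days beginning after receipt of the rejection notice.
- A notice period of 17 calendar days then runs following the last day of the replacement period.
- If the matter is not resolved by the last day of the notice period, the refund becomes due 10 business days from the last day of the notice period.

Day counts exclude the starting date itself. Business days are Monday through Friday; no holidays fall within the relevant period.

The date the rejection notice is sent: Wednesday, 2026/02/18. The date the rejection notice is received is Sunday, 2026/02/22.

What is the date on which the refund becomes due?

2026/06/02

The last day of the replacement period: 2026/02/22 + 69 days = 2026/05/02.
The last day of the notice period: 2026/05/02 + 17 days = 2026/05/19.
From Tuesday, 2026/05/19, 10 business days (May 20, May 21, May 22, May 25, May 26, May 27, May 28, May 29, Jun 1, Jun 2, skipping weekends) brings us to Tuesday, 2026/06/02, which is the date on which the refund becomes due.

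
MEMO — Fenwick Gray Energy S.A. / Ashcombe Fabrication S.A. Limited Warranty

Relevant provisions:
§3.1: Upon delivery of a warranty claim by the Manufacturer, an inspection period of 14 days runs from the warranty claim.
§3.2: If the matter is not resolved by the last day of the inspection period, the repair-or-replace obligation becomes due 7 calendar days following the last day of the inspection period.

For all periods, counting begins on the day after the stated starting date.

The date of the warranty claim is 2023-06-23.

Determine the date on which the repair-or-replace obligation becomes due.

2023-07-14

The last day of the inspection period: 14 calendar days after 2023-06-23 is 2023-07-07.
The date on which the repair-or-replace obligation becomes due: 7 calendar days after 2023-07-07 is 2023-07-14.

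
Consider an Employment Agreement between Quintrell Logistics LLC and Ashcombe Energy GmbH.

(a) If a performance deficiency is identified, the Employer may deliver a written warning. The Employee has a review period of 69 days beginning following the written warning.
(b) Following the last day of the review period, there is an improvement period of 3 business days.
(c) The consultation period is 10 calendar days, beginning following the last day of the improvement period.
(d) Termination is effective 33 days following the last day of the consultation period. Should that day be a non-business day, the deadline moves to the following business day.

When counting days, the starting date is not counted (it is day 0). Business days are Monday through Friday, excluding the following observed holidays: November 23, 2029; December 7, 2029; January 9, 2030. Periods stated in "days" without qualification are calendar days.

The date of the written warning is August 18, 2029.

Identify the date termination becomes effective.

December 13, 2029

Adding 69 calendar days to August 18, 2029 gives October 26, 2029, which is the last day of the review period.
The last day of the improvement period: 3 business days after Friday, October 26, 2029, skipping weekends — Oct 29, Oct 30, Oct 31 — lands on Wednesday, October 31, 2029.
The last day of the consultation period: October 31, 2029 + 10 days = November 10, 2029.
The date termination becomes effective: November 10, 2029 + 33 days = December 13, 2029. December 13, 2029 is a Thursday and is not a listed holiday, so no roll-forward applies.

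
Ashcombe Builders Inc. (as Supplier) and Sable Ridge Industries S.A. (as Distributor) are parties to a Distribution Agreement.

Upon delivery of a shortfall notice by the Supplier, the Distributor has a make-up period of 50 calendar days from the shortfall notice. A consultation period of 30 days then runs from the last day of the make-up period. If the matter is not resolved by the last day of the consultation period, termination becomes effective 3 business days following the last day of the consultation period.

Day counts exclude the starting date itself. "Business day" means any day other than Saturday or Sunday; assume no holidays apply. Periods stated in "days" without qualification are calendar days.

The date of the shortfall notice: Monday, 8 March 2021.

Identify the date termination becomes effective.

The last day of the make-up period: 8 March 2021 + 50 days = 27 April 2021.
Adding 30 calendar days to 27 April 2021 gives 27 May 2021, which is the last day of the consultation period.
From Thursday, 27 May 2021, 3 business days (May 28, May 31, Jun 1, skipping weekends) brings us to Tuesday, 1 June 2021, which is the date termination becomes effective.

1 June 2021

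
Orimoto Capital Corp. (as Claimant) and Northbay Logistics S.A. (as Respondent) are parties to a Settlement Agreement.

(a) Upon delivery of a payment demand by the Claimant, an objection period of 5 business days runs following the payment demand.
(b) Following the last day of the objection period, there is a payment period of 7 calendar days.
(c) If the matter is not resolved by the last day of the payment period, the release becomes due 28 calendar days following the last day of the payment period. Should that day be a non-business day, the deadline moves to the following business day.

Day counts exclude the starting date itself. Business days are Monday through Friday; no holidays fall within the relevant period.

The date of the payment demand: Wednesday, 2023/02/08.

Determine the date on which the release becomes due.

2023/03/22

The last day of the objection period: 5 business days after Wednesday, 2023/02/08, skipping weekends — Feb 9, Feb 10, Feb 13, Feb 14, Feb 15 — lands on Wednesday, 2023/02/15.
The last day of the payment period: 7 calendar days after 2023/02/15 is 2023/02/22.
The date on which the release becomes due: 28 calendar days after 2023/02/22 is 2023/03/22. 2023/03/22 is a Wednesday, so no roll-forward applies.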